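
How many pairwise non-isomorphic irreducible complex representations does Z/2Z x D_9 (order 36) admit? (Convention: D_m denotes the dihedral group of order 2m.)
12

Solution. The number of irreducible complex representations of a finite group equals its number of conjugacy classes. For a direct product, #classes(G x H) = #classes(G) * #classes(H). Z/2Z has 2 classes (abelian), D_9 has 6 classes, so 2 * 6 = 12, so Z/2Z x D_9 (order 36) has exactly 12 irreducible complex representations.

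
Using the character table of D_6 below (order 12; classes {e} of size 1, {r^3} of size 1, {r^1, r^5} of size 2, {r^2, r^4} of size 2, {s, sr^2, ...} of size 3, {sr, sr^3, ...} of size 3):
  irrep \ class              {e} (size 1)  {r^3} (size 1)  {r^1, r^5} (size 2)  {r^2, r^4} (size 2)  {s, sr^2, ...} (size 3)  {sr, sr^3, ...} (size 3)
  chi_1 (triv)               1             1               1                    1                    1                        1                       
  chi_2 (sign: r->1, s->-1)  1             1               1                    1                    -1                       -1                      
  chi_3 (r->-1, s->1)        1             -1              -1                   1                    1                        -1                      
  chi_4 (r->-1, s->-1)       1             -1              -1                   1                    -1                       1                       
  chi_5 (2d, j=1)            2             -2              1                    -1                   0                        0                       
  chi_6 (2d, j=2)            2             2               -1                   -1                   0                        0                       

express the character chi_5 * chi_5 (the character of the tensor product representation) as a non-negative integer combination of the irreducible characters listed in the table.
chi_5 tensor chi_5 = chi_1 + chi_2 + chi_6 (all other irreducibles have multiplicity 0).

Explanation: The character of a tensor product is the pointwise product (chi_5 * chi_5)(C) = chi_5(C) * chi_5(C):
  {e}: (2)*(2), {r^3}: (-2)*(-2), {r^1, r^5}: (1)*(1), {r^2, r^4}: (-1)*(-1), {s, sr^2, ...}: (0)*(0), {sr, sr^3, ...}: (0)*(0)
so (chi_5 * chi_5) takes values
  {e} -> 4, {r^3} -> 4, {r^1, r^5} -> 1, {r^2, r^4} -> 1, {s, sr^2, ...} -> 0, {sr, sr^3, ...} -> 0.
Now take the inner product of this character with each irreducible chi from the table, <chi_5*chi_5, chi> = (1/12) sum_C |C| (chi_5*chi_5)(C) conj(chi(C)):
  <chi_5*chi_5, chi_1> = (1/12)[1*(4)*conj(1) + 1*(4)*conj(1) + 2*(1)*conj(1) + 2*(1)*conj(1) + 3*(0)*conj(1) + 3*(0)*conj(1)]
      = (1/12)[(4) + (4) + (2) + (2) + (0) + (0)] = 12/12 = 1
  <chi_5*chi_5, chi_2> = (1/12)[1*(4)*conj(1) + 1*(4)*conj(1) + 2*(1)*conj(1) + 2*(1)*conj(1) + 3*(0)*conj(-1) + 3*(0)*conj(-1)]
      = (1/12)[(4) + (4) + (2) + (2) + (0) + (0)] = 12/12 = 1
  <chi_5*chi_5, chi_3> = (1/12)[1*(4)*conj(1) + 1*(4)*conj(-1) + 2*(1)*conj(-1) + 2*(1)*conj(1) + 3*(0)*conj(1) + 3*(0)*conj(-1)]
      = (1/12)[(4) + (-4) + (-2) + (2) + (0) + (0)] = 0/12 = 0
  <chi_5*chi_5, chi_4> = (1/12)[1*(4)*conj(1) + 1*(4)*conj(-1) + 2*(1)*conj(-1) + 2*(1)*conj(1) + 3*(0)*conj(-1) + 3*(0)*conj(1)]
      = (1/12)[(4) + (-4) + (-2) + (2) + (0) + (0)] = 0/12 = 0
  <chi_5*chi_5, chi_5> = (1/12)[1*(4)*conj(2) + 1*(4)*conj(-2) + 2*(1)*conj(1) + 2*(1)*conj(-1) + 3*(0)*conj(0) + 3*(0)*conj(0)]
      = (1/12)[(8) + (-8) + (2) + (-2) + (0) + (0)] = 0/12 = 0
  <chi_5*chi_5, chi_6> = (1/12)[1*(4)*conj(2) + 1*(4)*conj(2) + 2*(1)*conj(-1) + 2*(1)*conj(-1) + 3*(0)*conj(0) + 3*(0)*conj(0)]
      = (1/12)[(8) + (8) + (-2) + (-2) + (0) + (0)] = 12/12 = 1
Hence the multiplicities are chi_1: 1, chi_2: 1, chi_6: 1. Dimension check: dim(chi_5)*dim(chi_5) = 2*2 = 4 and sum (mult * dim) = 1*1 + 1*1 + 1*2 = 4.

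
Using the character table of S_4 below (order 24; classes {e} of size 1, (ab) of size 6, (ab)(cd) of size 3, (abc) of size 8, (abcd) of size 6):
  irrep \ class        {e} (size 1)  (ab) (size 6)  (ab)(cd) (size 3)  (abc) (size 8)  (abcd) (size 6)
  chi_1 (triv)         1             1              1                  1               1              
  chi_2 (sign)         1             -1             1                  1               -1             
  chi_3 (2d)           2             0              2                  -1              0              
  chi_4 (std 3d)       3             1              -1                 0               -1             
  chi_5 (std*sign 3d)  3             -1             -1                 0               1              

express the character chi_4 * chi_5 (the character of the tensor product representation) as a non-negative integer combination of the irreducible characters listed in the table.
chi_4 tensor chi_5 = chi_2 + chi_3 + chi_4 + chi_5 (all other irreducibles have multiplicity 0).

Justification: The character of a tensor product is the pointwise product (chi_4 * chi_5)(C) = chi_4(C) * chi_5(C):
  {e}: (3)*(3), (ab): (1)*(-1), (ab)(cd): (-1)*(-1), (abc): (0)*(0), (abcd): (-1)*(1)
so (chi_4 * chi_5) takes values
  {e} -> 9, (ab) -> -1, (ab)(cd) -> 1, (abc) -> 0, (abcd) -> -1.
Now take the inner product of this character with each irreducible chi from the table, <chi_4*chi_5, chi> = (1/24) sum_C |C| (chi_4*chi_5)(C) conj(chi(C)):
  <chi_4*chi_5, chi_1> = (1/24)[1*(9)*conj(1) + 6*(-1)*conj(1) + 3*(1)*conj(1) + 8*(0)*conj(1) + 6*(-1)*conj(1)]
      = (1/24)[(9) + (-6) + (3) + (0) + (-6)] = 0/24 = 0
  <chi_4*chi_5, chi_2> = (1/24)[1*(9)*conj(1) + 6*(-1)*conj(-1) + 3*(1)*conj(1) + 8*(0)*conj(1) + 6*(-1)*conj(-1)]
      = (1/24)[(9) + (6) + (3) + (0) + (6)] = 24/24 = 1
  <chi_4*chi_5, chi_3> = (1/24)[1*(9)*conj(2) + 6*(-1)*conj(0) + 3*(1)*conj(2) + 8*(0)*conj(-1) + 6*(-1)*conj(0)]
      = (1/24)[(18) + (0) + (6) + (0) + (0)] = 24/24 = 1
  <chi_4*chi_5, chi_4> = (1/24)[1*(9)*conj(3) + 6*(-1)*conj(1) + 3*(1)*conj(-1) + 8*(0)*conj(0) + 6*(-1)*conj(-1)]
      = (1/24)[(27) + (-6) + (-3) + (0) + (6)] = 24/24 = 1
  <chi_4*chi_5, chi_5> = (1/24)[1*(9)*conj(3) + 6*(-1)*conj(-1) + 3*(1)*conj(-1) + 8*(0)*conj(0) + 6*(-1)*conj(1)]
      = (1/24)[(27) + (6) + (-3) + (0) + (-6)] = 24/24 = 1
Hence the multiplicities are chi_2: 1, chi_3: 1, chi_4: 1, chi_5: 1. Dimension check: dim(chi_4)*dim(chi_5) = 3*3 = 9 and sum (mult * dim) = 1*1 + 1*2 + 1*3 + 1*3 = 9.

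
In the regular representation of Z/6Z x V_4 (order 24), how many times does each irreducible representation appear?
Each irreducible V_i of dimension d_i appears with multiplicity d_i, i.e. rho_reg = (direct sum over all irreducibles V_i) d_i V_i. The irreducible dimensions for Z/6Z x V_4 are 1, 1, 1, 1, 1, 1, 1, 1, 1, 1, 1, 1, 1, 1, 1, 1, 1, 1, 1, 1, 1, 1, 1, 1: 24 irreducibles of dimension 1, each with multiplicity 1. Total dimension 24*1*1 = 24 = |G|.

Reasoning: General theorem: in the regular representation of a finite group G, each irreducible appears with multiplicity equal to its dimension. Check: dim(rho_reg) = sum d_i^2 = 1 + 1 + 1 + 1 + 1 + 1 + 1 + 1 + 1 + 1 + 1 + 1 + 1 + 1 + 1 + 1 + 1 + 1 + 1 + 1 + 1 + 1 + 1 + 1 = 24 = |G|.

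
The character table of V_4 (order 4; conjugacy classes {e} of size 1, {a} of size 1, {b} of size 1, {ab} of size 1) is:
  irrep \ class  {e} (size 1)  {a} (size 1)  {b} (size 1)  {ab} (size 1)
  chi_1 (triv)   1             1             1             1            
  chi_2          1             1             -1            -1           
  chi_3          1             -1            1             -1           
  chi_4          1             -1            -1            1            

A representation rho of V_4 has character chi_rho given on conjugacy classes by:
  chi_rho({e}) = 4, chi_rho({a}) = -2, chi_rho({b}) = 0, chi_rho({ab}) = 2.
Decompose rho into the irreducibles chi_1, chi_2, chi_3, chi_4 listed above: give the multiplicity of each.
Multiplicities: chi_1: 1, chi_2: 0, chi_3: 1, chi_4: 2.

Argument: Use <chi_rho, chi> = (1/|G|) sum_C |C| * chi_rho(C) * conj(chi(C)) with |G| = 4 for each irreducible chi in the table:
  <chi_rho, chi_1> = (1/4)[1*(4)*conj(1) + 1*(-2)*conj(1) + 1*(0)*conj(1) + 1*(2)*conj(1)]
      = (1/4)[(4) + (-2) + (0) + (2)] = 4/4 = 1
  <chi_rho, chi_2> = (1/4)[1*(4)*conj(1) + 1*(-2)*conj(1) + 1*(0)*conj(-1) + 1*(2)*conj(-1)]
      = (1/4)[(4) + (-2) + (0) + (-2)] = 0/4 = 0
  <chi_rho, chi_3> = (1/4)[1*(4)*conj(1) + 1*(-2)*conj(-1) + 1*(0)*conj(1) + 1*(2)*conj(-1)]
      = (1/4)[(4) + (2) + (0) + (-2)] = 4/4 = 1
  <chi_rho, chi_4> = (1/4)[1*(4)*conj(1) + 1*(-2)*conj(-1) + 1*(0)*conj(-1) + 1*(2)*conj(1)]
      = (1/4)[(4) + (2) + (0) + (2)] = 8/4 = 2
Dimension check: dim(rho) = sum (mult * dim) = 1*1 + 0*1 + 1*1 + 2*1 = 4 = chi_rho(e) = 4.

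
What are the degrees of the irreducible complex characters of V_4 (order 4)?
Dimensions: 1, 1, 1, 1

Reasoning: There are 4 irreducibles (= number of conjugacy classes). Their dimensions d_i satisfy sum d_i^2 = |G| = 4: 1 + 1 + 1 + 1 = 4.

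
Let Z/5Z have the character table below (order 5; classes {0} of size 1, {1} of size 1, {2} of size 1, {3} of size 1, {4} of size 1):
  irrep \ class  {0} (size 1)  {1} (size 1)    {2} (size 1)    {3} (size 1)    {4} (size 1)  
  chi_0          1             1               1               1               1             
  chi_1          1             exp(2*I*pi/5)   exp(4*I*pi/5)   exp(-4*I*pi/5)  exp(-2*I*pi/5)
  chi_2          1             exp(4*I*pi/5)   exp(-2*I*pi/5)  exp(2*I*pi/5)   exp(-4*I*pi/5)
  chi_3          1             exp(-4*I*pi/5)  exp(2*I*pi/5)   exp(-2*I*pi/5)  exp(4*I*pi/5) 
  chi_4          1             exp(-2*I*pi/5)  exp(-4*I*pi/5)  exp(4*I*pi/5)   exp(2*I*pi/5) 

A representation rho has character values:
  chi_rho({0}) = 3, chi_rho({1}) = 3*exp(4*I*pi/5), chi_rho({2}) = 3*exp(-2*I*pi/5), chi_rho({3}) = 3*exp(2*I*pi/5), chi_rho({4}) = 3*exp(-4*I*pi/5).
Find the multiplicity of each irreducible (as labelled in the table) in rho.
Multiplicities: chi_0: 0, chi_1: 0, chi_2: 3, chi_3: 0, chi_4: 0.

Justification: Use <chi_rho, chi> = (1/|G|) sum_C |C| * chi_rho(C) * conj(chi(C)) with |G| = 5 for each irreducible chi in the table:
  <chi_rho, chi_0> = (1/5)[1*(3)*conj(1) + 1*(3*exp(4*I*pi/5))*conj(1) + 1*(3*exp(-2*I*pi/5))*conj(1) + 1*(3*exp(2*I*pi/5))*conj(1) + 1*(3*exp(-4*I*pi/5))*conj(1)]
      = (1/5)[(3) + (3*exp(4*I*pi/5)) + (3*exp(-2*I*pi/5)) + (3*exp(2*I*pi/5)) + (3*exp(-4*I*pi/5))] = 0/5 = 0
  <chi_rho, chi_1> = (1/5)[1*(3)*conj(1) + 1*(3*exp(4*I*pi/5))*conj(exp(2*I*pi/5)) + 1*(3*exp(-2*I*pi/5))*conj(exp(4*I*pi/5)) + 1*(3*exp(2*I*pi/5))*conj(exp(-4*I*pi/5)) + 1*(3*exp(-4*I*pi/5))*conj(exp(-2*I*pi/5))]
      = (1/5)[(3) + (3*exp(2*I*pi/5)) + (3*exp(4*I*pi/5)) + (3*exp(-4*I*pi/5)) + (3*exp(-2*I*pi/5))] = 0/5 = 0
  <chi_rho, chi_2> = (1/5)[1*(3)*conj(1) + 1*(3*exp(4*I*pi/5))*conj(exp(4*I*pi/5)) + 1*(3*exp(-2*I*pi/5))*conj(exp(-2*I*pi/5)) + 1*(3*exp(2*I*pi/5))*conj(exp(2*I*pi/5)) + 1*(3*exp(-4*I*pi/5))*conj(exp(-4*I*pi/5))]
      = (1/5)[(3) + (3) + (3) + (3) + (3)] = 15/5 = 3
  <chi_rho, chi_3> = (1/5)[1*(3)*conj(1) + 1*(3*exp(4*I*pi/5))*conj(exp(-4*I*pi/5)) + 1*(3*exp(-2*I*pi/5))*conj(exp(2*I*pi/5)) + 1*(3*exp(2*I*pi/5))*conj(exp(-2*I*pi/5)) + 1*(3*exp(-4*I*pi/5))*conj(exp(4*I*pi/5))]
      = (1/5)[(3) + (3*exp(-2*I*pi/5)) + (3*exp(-4*I*pi/5)) + (3*exp(4*I*pi/5)) + (3*exp(2*I*pi/5))] = 0/5 = 0
  <chi_rho, chi_4> = (1/5)[1*(3)*conj(1) + 1*(3*exp(4*I*pi/5))*conj(exp(-2*I*pi/5)) + 1*(3*exp(-2*I*pi/5))*conj(exp(-4*I*pi/5)) + 1*(3*exp(2*I*pi/5))*conj(exp(4*I*pi/5)) + 1*(3*exp(-4*I*pi/5))*conj(exp(2*I*pi/5))]
      = (1/5)[(3) + (3*exp(-4*I*pi/5)) + (3*exp(2*I*pi/5)) + (3*exp(-2*I*pi/5)) + (3*exp(4*I*pi/5))] = 0/5 = 0
(Exp terms are combined using exp(i*s)*conj(exp(i*t)) = exp(i*(s-t)), and sums of them are collapsed using the identity that for every m > 1 the m distinct m-th roots of unity sum to 0, e.g. 1 + exp(2*I*pi/3) + exp(-2*I*pi/3) = 0.)
Dimension check: dim(rho) = sum (mult * dim) = 0*1 + 0*1 + 3*1 + 0*1 + 0*1 = 3 = chi_rho(e) = 3.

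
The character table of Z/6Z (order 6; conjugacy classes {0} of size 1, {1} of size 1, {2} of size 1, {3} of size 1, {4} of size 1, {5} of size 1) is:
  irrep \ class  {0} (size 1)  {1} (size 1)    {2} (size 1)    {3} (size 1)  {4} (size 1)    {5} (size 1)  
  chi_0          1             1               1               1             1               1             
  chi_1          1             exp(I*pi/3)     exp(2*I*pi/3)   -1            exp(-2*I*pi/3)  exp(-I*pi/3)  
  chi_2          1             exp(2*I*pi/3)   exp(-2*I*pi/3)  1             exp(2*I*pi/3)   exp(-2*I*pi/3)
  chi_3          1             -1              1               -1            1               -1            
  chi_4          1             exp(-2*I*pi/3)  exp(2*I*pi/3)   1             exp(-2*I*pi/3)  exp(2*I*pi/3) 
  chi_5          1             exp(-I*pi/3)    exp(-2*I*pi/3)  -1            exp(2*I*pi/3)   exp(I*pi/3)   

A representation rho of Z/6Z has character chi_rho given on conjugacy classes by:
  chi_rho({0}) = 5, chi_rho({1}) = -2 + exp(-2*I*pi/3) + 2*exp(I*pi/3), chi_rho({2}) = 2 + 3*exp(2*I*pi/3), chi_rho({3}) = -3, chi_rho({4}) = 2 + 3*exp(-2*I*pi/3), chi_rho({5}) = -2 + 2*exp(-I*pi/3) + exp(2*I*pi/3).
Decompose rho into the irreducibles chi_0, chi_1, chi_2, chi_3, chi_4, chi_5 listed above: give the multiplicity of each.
Multiplicities: chi_0: 0, chi_1: 2, chi_2: 0, chi_3: 2, chi_4: 1, chi_5: 0.

Reasoning: Use <chi_rho, chi> = (1/|G|) sum_C |C| * chi_rho(C) * conj(chi(C)) with |G| = 6 for each irreducible chi in the table:
  <chi_rho, chi_0> = (1/6)[1*(5)*conj(1) + 1*(-2 + exp(-2*I*pi/3) + 2*exp(I*pi/3))*conj(1) + 1*(2 + 3*exp(2*I*pi/3))*conj(1) + 1*(-3)*conj(1) + 1*(2 + 3*exp(-2*I*pi/3))*conj(1) + 1*(-2 + 2*exp(-I*pi/3) + exp(2*I*pi/3))*conj(1)]
      = (1/6)[(5) + (-2 + exp(-2*I*pi/3) + 2*exp(I*pi/3)) + (2 + 3*exp(2*I*pi/3)) + (-3) + (2 + 3*exp(-2*I*pi/3)) + (-2 + 2*exp(-I*pi/3) + exp(2*I*pi/3))] = 0/6 = 0
  <chi_rho, chi_1> = (1/6)[1*(5)*conj(1) + 1*(-2 + exp(-2*I*pi/3) + 2*exp(I*pi/3))*conj(exp(I*pi/3)) + 1*(2 + 3*exp(2*I*pi/3))*conj(exp(2*I*pi/3)) + 1*(-3)*conj(-1) + 1*(2 + 3*exp(-2*I*pi/3))*conj(exp(-2*I*pi/3)) + 1*(-2 + 2*exp(-I*pi/3) + exp(2*I*pi/3))*conj(exp(-I*pi/3))]
      = (1/6)[(5) + (1 - 2*exp(-I*pi/3)) + (3 + 2*exp(-2*I*pi/3)) + (3) + (3 + 2*exp(2*I*pi/3)) + (1 - 2*exp(I*pi/3))] = 12/6 = 2
  <chi_rho, chi_2> = (1/6)[1*(5)*conj(1) + 1*(-2 + exp(-2*I*pi/3) + 2*exp(I*pi/3))*conj(exp(2*I*pi/3)) + 1*(2 + 3*exp(2*I*pi/3))*conj(exp(-2*I*pi/3)) + 1*(-3)*conj(1) + 1*(2 + 3*exp(-2*I*pi/3))*conj(exp(2*I*pi/3)) + 1*(-2 + 2*exp(-I*pi/3) + exp(2*I*pi/3))*conj(exp(-2*I*pi/3))]
      = (1/6)[(5) + (2*exp(-I*pi/3) + exp(2*I*pi/3) - 2*exp(-2*I*pi/3)) + (3*exp(-2*I*pi/3) + 2*exp(2*I*pi/3)) + (-3) + (2*exp(-2*I*pi/3) + 3*exp(2*I*pi/3)) + (-2*exp(2*I*pi/3) + exp(-2*I*pi/3) + 2*exp(I*pi/3))] = 0/6 = 0
  <chi_rho, chi_3> = (1/6)[1*(5)*conj(1) + 1*(-2 + exp(-2*I*pi/3) + 2*exp(I*pi/3))*conj(-1) + 1*(2 + 3*exp(2*I*pi/3))*conj(1) + 1*(-3)*conj(-1) + 1*(2 + 3*exp(-2*I*pi/3))*conj(1) + 1*(-2 + 2*exp(-I*pi/3) + exp(2*I*pi/3))*conj(-1)]
      = (1/6)[(5) + (2 - 2*exp(I*pi/3) - exp(-2*I*pi/3)) + (2 + 3*exp(2*I*pi/3)) + (3) + (2 + 3*exp(-2*I*pi/3)) + (2 - exp(2*I*pi/3) - 2*exp(-I*pi/3))] = 12/6 = 2
  <chi_rho, chi_4> = (1/6)[1*(5)*conj(1) + 1*(-2 + exp(-2*I*pi/3) + 2*exp(I*pi/3))*conj(exp(-2*I*pi/3)) + 1*(2 + 3*exp(2*I*pi/3))*conj(exp(2*I*pi/3)) + 1*(-3)*conj(1) + 1*(2 + 3*exp(-2*I*pi/3))*conj(exp(-2*I*pi/3)) + 1*(-2 + 2*exp(-I*pi/3) + exp(2*I*pi/3))*conj(exp(2*I*pi/3))]
      = (1/6)[(5) + (-1 - 2*exp(2*I*pi/3)) + (3 + 2*exp(-2*I*pi/3)) + (-3) + (3 + 2*exp(2*I*pi/3)) + (-1 - 2*exp(-2*I*pi/3))] = 6/6 = 1
  <chi_rho, chi_5> = (1/6)[1*(5)*conj(1) + 1*(-2 + exp(-2*I*pi/3) + 2*exp(I*pi/3))*conj(exp(-I*pi/3)) + 1*(2 + 3*exp(2*I*pi/3))*conj(exp(-2*I*pi/3)) + 1*(-3)*conj(-1) + 1*(2 + 3*exp(-2*I*pi/3))*conj(exp(2*I*pi/3)) + 1*(-2 + 2*exp(-I*pi/3) + exp(2*I*pi/3))*conj(exp(I*pi/3))]
      = (1/6)[(5) + (-2*exp(I*pi/3) + exp(-I*pi/3) + 2*exp(2*I*pi/3)) + (3*exp(-2*I*pi/3) + 2*exp(2*I*pi/3)) + (3) + (2*exp(-2*I*pi/3) + 3*exp(2*I*pi/3)) + (2*exp(-2*I*pi/3) + exp(I*pi/3) - 2*exp(-I*pi/3))] = 0/6 = 0
(Exp terms are combined using exp(i*s)*conj(exp(i*t)) = exp(i*(s-t)), and sums of them are collapsed using the identity that for every m > 1 the m distinct m-th roots of unity sum to 0, e.g. 1 + exp(2*I*pi/3) + exp(-2*I*pi/3) = 0.)
Dimension check: dim(rho) = sum (mult * dim) = 0*1 + 2*1 + 0*1 + 2*1 + 1*1 + 0*1 = 5 = chi_rho(e) = 5.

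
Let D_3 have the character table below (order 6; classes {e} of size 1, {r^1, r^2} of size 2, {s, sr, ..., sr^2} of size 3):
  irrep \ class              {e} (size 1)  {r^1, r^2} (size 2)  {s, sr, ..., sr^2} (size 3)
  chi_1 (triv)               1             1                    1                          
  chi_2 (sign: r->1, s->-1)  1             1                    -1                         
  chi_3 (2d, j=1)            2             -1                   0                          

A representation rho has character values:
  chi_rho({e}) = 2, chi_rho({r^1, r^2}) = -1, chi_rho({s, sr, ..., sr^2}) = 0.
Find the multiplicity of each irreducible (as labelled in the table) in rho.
Multiplicities: chi_1: 0, chi_2: 0, chi_3: 1.

Argument: Use <chi_rho, chi> = (1/|G|) sum_C |C| * chi_rho(C) * conj(chi(C)) with |G| = 6 for each irreducible chi in the table:
  <chi_rho, chi_1> = (1/6)[1*(2)*conj(1) + 2*(-1)*conj(1) + 3*(0)*conj(1)]
      = (1/6)[(2) + (-2) + (0)] = 0/6 = 0
  <chi_rho, chi_2> = (1/6)[1*(2)*conj(1) + 2*(-1)*conj(1) + 3*(0)*conj(-1)]
      = (1/6)[(2) + (-2) + (0)] = 0/6 = 0
  <chi_rho, chi_3> = (1/6)[1*(2)*conj(2) + 2*(-1)*conj(-1) + 3*(0)*conj(0)]
      = (1/6)[(4) + (2) + (0)] = 6/6 = 1
Dimension check: dim(rho) = sum (mult * dim) = 0*1 + 0*1 + 1*2 = 2 = chi_rho(e) = 2.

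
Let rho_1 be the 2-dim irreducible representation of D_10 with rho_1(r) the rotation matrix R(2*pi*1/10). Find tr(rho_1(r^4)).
chi_{rho_1}(r^4) = 2*cos(2*pi*1*4/10) = -sqrt(5)/2 - 1/2

Derivation: rho_1(r^4) is rotation by angle 2*pi*1*4/10, whose trace is 2*cos(2*pi*1*4/10) = -sqrt(5)/2 - 1/2.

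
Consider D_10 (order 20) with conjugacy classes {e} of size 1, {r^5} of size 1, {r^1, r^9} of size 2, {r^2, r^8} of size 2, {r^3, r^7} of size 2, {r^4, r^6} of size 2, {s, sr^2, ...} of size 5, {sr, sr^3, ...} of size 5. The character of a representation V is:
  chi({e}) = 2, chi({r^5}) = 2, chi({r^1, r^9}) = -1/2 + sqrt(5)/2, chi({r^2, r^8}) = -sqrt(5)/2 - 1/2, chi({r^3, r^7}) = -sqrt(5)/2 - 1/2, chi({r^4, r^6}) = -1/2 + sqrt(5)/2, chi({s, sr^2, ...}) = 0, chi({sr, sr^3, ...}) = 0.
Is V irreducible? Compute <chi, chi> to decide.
Irreducible: <chi, chi> = 1.

Working: <chi, chi> = (1/|G|) sum_C |C| * |chi(C)|^2 = (1/20)[1*|2|^2 + 1*|2|^2 + 2*|-1/2 + sqrt(5)/2|^2 + 2*|-sqrt(5)/2 - 1/2|^2 + 2*|-sqrt(5)/2 - 1/2|^2 + 2*|-1/2 + sqrt(5)/2|^2 + 5*|0|^2 + 5*|0|^2]
  = (1/20)[(4) + (4) + (3 - sqrt(5)) + (sqrt(5) + 3) + (sqrt(5) + 3) + (3 - sqrt(5)) + (0) + (0)] = 20/20 = 1.
A character is irreducible iff <chi, chi> = 1, so this representation is irreducible.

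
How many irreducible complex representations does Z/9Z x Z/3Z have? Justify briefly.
27

Why: The number of irreducible complex representations of a finite group equals its number of conjugacy classes. Z/9Z x Z/3Z is abelian of order 27, so every element is its own conjugacy class: 27 classes, so Z/9Z x Z/3Z (order 27) has exactly 27 irreducible complex representations.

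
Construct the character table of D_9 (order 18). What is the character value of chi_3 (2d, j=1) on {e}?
Conjugacy classes: {e} of size 1, {r^1, r^8} of size 2, {r^2, r^7} of size 2, {r^3, r^6} of size 2, {r^4, r^5} of size 2, {s, sr, ..., sr^8} of size 9.
Character table:
  irrep \ class              {e} (size 1)  {r^1, r^8} (size 2)  {r^2, r^7} (size 2)  {r^3, r^6} (size 2)  {r^4, r^5} (size 2)  {s, sr, ..., sr^8} (size 9)
  chi_1 (triv)               1             1                    1                    1                    1                    1                          
  chi_2 (sign: r->1, s->-1)  1             1                    1                    1                    1                    -1                         
  chi_3 (2d, j=1)            2             2*cos(2*pi/9)        2*cos(4*pi/9)        -1                   -2*cos(pi/9)         0                          
  chi_4 (2d, j=2)            2             2*cos(4*pi/9)        -2*cos(pi/9)         -1                   2*cos(2*pi/9)        0                          
  chi_5 (2d, j=3)            2             -1                   -1                   2                    -1                   0                          
  chi_6 (2d, j=4)            2             -2*cos(pi/9)         2*cos(2*pi/9)        -1                   2*cos(4*pi/9)        0                          

Spot check: chi_3 (2d, j=1) on {e} = 2.

Derivation: D_9 has order 2*9 = 18 with 6 conjugacy classes, hence 6 irreducibles. Sum of squared dims 1 + 1 + 4 + 4 + 4 + 4 = 18 = |G|. Linear characters come from the abelianisation; the 2-dimensional irreps have character r^k -> 2*cos(2*pi*j*k/9), reflections -> 0.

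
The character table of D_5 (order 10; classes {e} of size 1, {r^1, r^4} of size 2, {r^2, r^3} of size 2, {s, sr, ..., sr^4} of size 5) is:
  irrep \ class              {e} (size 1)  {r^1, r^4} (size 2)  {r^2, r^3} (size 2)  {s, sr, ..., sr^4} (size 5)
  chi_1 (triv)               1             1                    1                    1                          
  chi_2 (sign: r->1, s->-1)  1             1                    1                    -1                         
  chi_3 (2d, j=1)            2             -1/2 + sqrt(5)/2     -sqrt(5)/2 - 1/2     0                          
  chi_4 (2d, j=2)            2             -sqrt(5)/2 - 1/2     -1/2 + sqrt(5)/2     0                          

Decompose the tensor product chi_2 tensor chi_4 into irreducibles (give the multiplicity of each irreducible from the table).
chi_2 tensor chi_4 = chi_4 (all other irreducibles have multiplicity 0).

Solution. The character of a tensor product is the pointwise product (chi_2 * chi_4)(C) = chi_2(C) * chi_4(C):
  {e}: (1)*(2), {r^1, r^4}: (1)*(-sqrt(5)/2 - 1/2), {r^2, r^3}: (1)*(-1/2 + sqrt(5)/2), {s, sr, ..., sr^4}: (-1)*(0)
so (chi_2 * chi_4) takes values
  {e} -> 2, {r^1, r^4} -> -sqrt(5)/2 - 1/2, {r^2, r^3} -> -1/2 + sqrt(5)/2, {s, sr, ..., sr^4} -> 0.
Now take the inner product of this character with each irreducible chi from the table, <chi_2*chi_4, chi> = (1/10) sum_C |C| (chi_2*chi_4)(C) conj(chi(C)):
  <chi_2*chi_4, chi_1> = (1/10)[1*(2)*conj(1) + 2*(-sqrt(5)/2 - 1/2)*conj(1) + 2*(-1/2 + sqrt(5)/2)*conj(1) + 5*(0)*conj(1)]
      = (1/10)[(2) + (-sqrt(5) - 1) + (-1 + sqrt(5)) + (0)] = 0/10 = 0
  <chi_2*chi_4, chi_2> = (1/10)[1*(2)*conj(1) + 2*(-sqrt(5)/2 - 1/2)*conj(1) + 2*(-1/2 + sqrt(5)/2)*conj(1) + 5*(0)*conj(-1)]
      = (1/10)[(2) + (-sqrt(5) - 1) + (-1 + sqrt(5)) + (0)] = 0/10 = 0
  <chi_2*chi_4, chi_3> = (1/10)[1*(2)*conj(2) + 2*(-sqrt(5)/2 - 1/2)*conj(-1/2 + sqrt(5)/2) + 2*(-1/2 + sqrt(5)/2)*conj(-sqrt(5)/2 - 1/2) + 5*(0)*conj(0)]
      = (1/10)[(4) + (-2) + (-2) + (0)] = 0/10 = 0
  <chi_2*chi_4, chi_4> = (1/10)[1*(2)*conj(2) + 2*(-sqrt(5)/2 - 1/2)*conj(-sqrt(5)/2 - 1/2) + 2*(-1/2 + sqrt(5)/2)*conj(-1/2 + sqrt(5)/2) + 5*(0)*conj(0)]
      = (1/10)[(4) + (sqrt(5) + 3) + (3 - sqrt(5)) + (0)] = 10/10 = 1
Hence the multiplicities are chi_4: 1. Dimension check: dim(chi_2)*dim(chi_4) = 1*2 = 2 and sum (mult * dim) = 1*2 = 2.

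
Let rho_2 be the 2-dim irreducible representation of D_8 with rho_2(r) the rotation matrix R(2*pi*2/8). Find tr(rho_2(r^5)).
chi_{rho_2}(r^5) = 2*cos(2*pi*2*5/8) = 0

Solution. rho_2(r^5) is rotation by angle 2*pi*2*5/8, whose trace is 2*cos(2*pi*2*5/8) = 0.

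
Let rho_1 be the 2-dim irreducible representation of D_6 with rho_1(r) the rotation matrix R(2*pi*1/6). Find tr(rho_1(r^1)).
chi_{rho_1}(r^1) = 2*cos(2*pi*1*1/6) = 1

Details: rho_1(r^1) is rotation by angle 2*pi*1*1/6, whose trace is 2*cos(2*pi*1*1/6) = 1.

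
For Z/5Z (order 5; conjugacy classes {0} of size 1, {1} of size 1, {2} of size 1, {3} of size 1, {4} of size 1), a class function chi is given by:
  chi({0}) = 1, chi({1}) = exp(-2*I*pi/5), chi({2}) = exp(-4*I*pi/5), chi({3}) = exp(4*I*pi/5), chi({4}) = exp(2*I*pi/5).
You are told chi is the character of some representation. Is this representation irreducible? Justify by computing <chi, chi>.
Irreducible: <chi, chi> = 1.

Working: <chi, chi> = (1/|G|) sum_C |C| * |chi(C)|^2 = (1/5)[1*|1|^2 + 1*|exp(-2*I*pi/5)|^2 + 1*|exp(-4*I*pi/5)|^2 + 1*|exp(4*I*pi/5)|^2 + 1*|exp(2*I*pi/5)|^2]
  = (1/5)[(1) + (1) + (1) + (1) + (1)] = 5/5 = 1.
(Exp terms are combined using exp(i*s)*conj(exp(i*t)) = exp(i*(s-t)), and sums of them are collapsed using the identity that for every m > 1 the m distinct m-th roots of unity sum to 0, e.g. 1 + exp(2*I*pi/3) + exp(-2*I*pi/3) = 0.)
A character is irreducible iff <chi, chi> = 1, so this representation is irreducible.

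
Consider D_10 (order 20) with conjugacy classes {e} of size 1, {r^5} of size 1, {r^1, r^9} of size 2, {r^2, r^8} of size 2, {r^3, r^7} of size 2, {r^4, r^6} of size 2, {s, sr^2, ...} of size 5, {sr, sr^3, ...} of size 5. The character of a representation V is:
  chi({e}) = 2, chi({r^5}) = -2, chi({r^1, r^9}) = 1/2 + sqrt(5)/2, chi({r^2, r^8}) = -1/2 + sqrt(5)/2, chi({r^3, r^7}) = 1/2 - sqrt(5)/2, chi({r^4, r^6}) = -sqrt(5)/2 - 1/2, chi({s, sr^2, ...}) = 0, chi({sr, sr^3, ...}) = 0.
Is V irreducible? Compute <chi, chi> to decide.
Irreducible: <chi, chi> = 1.

Solution. <chi, chi> = (1/|G|) sum_C |C| * |chi(C)|^2 = (1/20)[1*|2|^2 + 1*|-2|^2 + 2*|1/2 + sqrt(5)/2|^2 + 2*|-1/2 + sqrt(5)/2|^2 + 2*|1/2 - sqrt(5)/2|^2 + 2*|-sqrt(5)/2 - 1/2|^2 + 5*|0|^2 + 5*|0|^2]
  = (1/20)[(4) + (4) + (sqrt(5) + 3) + (3 - sqrt(5)) + (3 - sqrt(5)) + (sqrt(5) + 3) + (0) + (0)] = 20/20 = 1.
A character is irreducible iff <chi, chi> = 1, so this representation is irreducible.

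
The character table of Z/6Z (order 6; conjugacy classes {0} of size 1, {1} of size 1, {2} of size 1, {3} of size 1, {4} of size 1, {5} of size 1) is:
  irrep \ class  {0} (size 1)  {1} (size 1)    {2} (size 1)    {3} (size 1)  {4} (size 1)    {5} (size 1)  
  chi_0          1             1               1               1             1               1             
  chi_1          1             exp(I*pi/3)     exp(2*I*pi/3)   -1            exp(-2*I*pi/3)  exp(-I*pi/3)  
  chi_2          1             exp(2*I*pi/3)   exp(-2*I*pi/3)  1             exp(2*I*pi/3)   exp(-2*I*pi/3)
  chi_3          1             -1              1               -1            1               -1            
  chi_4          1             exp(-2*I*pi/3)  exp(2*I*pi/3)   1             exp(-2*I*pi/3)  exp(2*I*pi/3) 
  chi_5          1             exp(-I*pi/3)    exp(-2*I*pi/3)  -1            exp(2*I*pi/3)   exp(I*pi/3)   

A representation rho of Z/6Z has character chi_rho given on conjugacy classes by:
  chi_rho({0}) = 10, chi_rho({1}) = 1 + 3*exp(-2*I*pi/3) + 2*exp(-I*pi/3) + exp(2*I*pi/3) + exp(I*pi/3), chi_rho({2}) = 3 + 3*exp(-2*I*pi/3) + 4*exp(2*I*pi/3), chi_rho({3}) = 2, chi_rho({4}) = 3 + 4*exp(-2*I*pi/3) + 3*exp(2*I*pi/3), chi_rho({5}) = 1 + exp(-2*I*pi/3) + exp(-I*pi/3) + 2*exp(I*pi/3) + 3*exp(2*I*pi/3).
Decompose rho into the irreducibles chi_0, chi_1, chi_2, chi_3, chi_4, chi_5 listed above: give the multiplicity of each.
Multiplicities: chi_0: 2, chi_1: 1, chi_2: 1, chi_3: 1, chi_4: 3, chi_5: 2.

Why: Use <chi_rho, chi> = (1/|G|) sum_C |C| * chi_rho(C) * conj(chi(C)) with |G| = 6 for each irreducible chi in the table:
  <chi_rho, chi_0> = (1/6)[1*(10)*conj(1) + 1*(1 + 3*exp(-2*I*pi/3) + 2*exp(-I*pi/3) + exp(2*I*pi/3) + exp(I*pi/3))*conj(1) + 1*(3 + 3*exp(-2*I*pi/3) + 4*exp(2*I*pi/3))*conj(1) + 1*(2)*conj(1) + 1*(3 + 4*exp(-2*I*pi/3) + 3*exp(2*I*pi/3))*conj(1) + 1*(1 + exp(-2*I*pi/3) + exp(-I*pi/3) + 2*exp(I*pi/3) + 3*exp(2*I*pi/3))*conj(1)]
      = (1/6)[(10) + (1 + 3*exp(-2*I*pi/3) + 2*exp(-I*pi/3) + exp(2*I*pi/3) + exp(I*pi/3)) + (3 + 3*exp(-2*I*pi/3) + 4*exp(2*I*pi/3)) + (2) + (3 + 4*exp(-2*I*pi/3) + 3*exp(2*I*pi/3)) + (1 + exp(-2*I*pi/3) + exp(-I*pi/3) + 2*exp(I*pi/3) + 3*exp(2*I*pi/3))] = 12/6 = 2
  <chi_rho, chi_1> = (1/6)[1*(10)*conj(1) + 1*(1 + 3*exp(-2*I*pi/3) + 2*exp(-I*pi/3) + exp(2*I*pi/3) + exp(I*pi/3))*conj(exp(I*pi/3)) + 1*(3 + 3*exp(-2*I*pi/3) + 4*exp(2*I*pi/3))*conj(exp(2*I*pi/3)) + 1*(2)*conj(-1) + 1*(3 + 4*exp(-2*I*pi/3) + 3*exp(2*I*pi/3))*conj(exp(-2*I*pi/3)) + 1*(1 + exp(-2*I*pi/3) + exp(-I*pi/3) + 2*exp(I*pi/3) + 3*exp(2*I*pi/3))*conj(exp(-I*pi/3))]
      = (1/6)[(10) + (-2 + 2*exp(-2*I*pi/3) + exp(-I*pi/3) + exp(I*pi/3)) + (1) + (-2) + (1) + (-2 + exp(-I*pi/3) + exp(I*pi/3) + 2*exp(2*I*pi/3))] = 6/6 = 1
  <chi_rho, chi_2> = (1/6)[1*(10)*conj(1) + 1*(1 + 3*exp(-2*I*pi/3) + 2*exp(-I*pi/3) + exp(2*I*pi/3) + exp(I*pi/3))*conj(exp(2*I*pi/3)) + 1*(3 + 3*exp(-2*I*pi/3) + 4*exp(2*I*pi/3))*conj(exp(-2*I*pi/3)) + 1*(2)*conj(1) + 1*(3 + 4*exp(-2*I*pi/3) + 3*exp(2*I*pi/3))*conj(exp(2*I*pi/3)) + 1*(1 + exp(-2*I*pi/3) + exp(-I*pi/3) + 2*exp(I*pi/3) + 3*exp(2*I*pi/3))*conj(exp(-2*I*pi/3))]
      = (1/6)[(10) + (-1 + exp(-2*I*pi/3) + exp(-I*pi/3) + 3*exp(2*I*pi/3)) + (3 + 4*exp(-2*I*pi/3) + 3*exp(2*I*pi/3)) + (2) + (3 + 3*exp(-2*I*pi/3) + 4*exp(2*I*pi/3)) + (-1 + 3*exp(-2*I*pi/3) + exp(2*I*pi/3) + exp(I*pi/3))] = 6/6 = 1
  <chi_rho, chi_3> = (1/6)[1*(10)*conj(1) + 1*(1 + 3*exp(-2*I*pi/3) + 2*exp(-I*pi/3) + exp(2*I*pi/3) + exp(I*pi/3))*conj(-1) + 1*(3 + 3*exp(-2*I*pi/3) + 4*exp(2*I*pi/3))*conj(1) + 1*(2)*conj(-1) + 1*(3 + 4*exp(-2*I*pi/3) + 3*exp(2*I*pi/3))*conj(1) + 1*(1 + exp(-2*I*pi/3) + exp(-I*pi/3) + 2*exp(I*pi/3) + 3*exp(2*I*pi/3))*conj(-1)]
      = (1/6)[(10) + (-1 - exp(I*pi/3) - exp(2*I*pi/3) - 2*exp(-I*pi/3) - 3*exp(-2*I*pi/3)) + (3 + 3*exp(-2*I*pi/3) + 4*exp(2*I*pi/3)) + (-2) + (3 + 4*exp(-2*I*pi/3) + 3*exp(2*I*pi/3)) + (-1 - 3*exp(2*I*pi/3) - 2*exp(I*pi/3) - exp(-I*pi/3) - exp(-2*I*pi/3))] = 6/6 = 1
  <chi_rho, chi_4> = (1/6)[1*(10)*conj(1) + 1*(1 + 3*exp(-2*I*pi/3) + 2*exp(-I*pi/3) + exp(2*I*pi/3) + exp(I*pi/3))*conj(exp(-2*I*pi/3)) + 1*(3 + 3*exp(-2*I*pi/3) + 4*exp(2*I*pi/3))*conj(exp(2*I*pi/3)) + 1*(2)*conj(1) + 1*(3 + 4*exp(-2*I*pi/3) + 3*exp(2*I*pi/3))*conj(exp(-2*I*pi/3)) + 1*(1 + exp(-2*I*pi/3) + exp(-I*pi/3) + 2*exp(I*pi/3) + 3*exp(2*I*pi/3))*conj(exp(2*I*pi/3))]
      = (1/6)[(10) + (2 + exp(-2*I*pi/3) + exp(2*I*pi/3) + 2*exp(I*pi/3)) + (1) + (2) + (1) + (2 + 2*exp(-I*pi/3) + exp(-2*I*pi/3) + exp(2*I*pi/3))] = 18/6 = 3
  <chi_rho, chi_5> = (1/6)[1*(10)*conj(1) + 1*(1 + 3*exp(-2*I*pi/3) + 2*exp(-I*pi/3) + exp(2*I*pi/3) + exp(I*pi/3))*conj(exp(-I*pi/3)) + 1*(3 + 3*exp(-2*I*pi/3) + 4*exp(2*I*pi/3))*conj(exp(-2*I*pi/3)) + 1*(2)*conj(-1) + 1*(3 + 4*exp(-2*I*pi/3) + 3*exp(2*I*pi/3))*conj(exp(2*I*pi/3)) + 1*(1 + exp(-2*I*pi/3) + exp(-I*pi/3) + 2*exp(I*pi/3) + 3*exp(2*I*pi/3))*conj(exp(I*pi/3))]
      = (1/6)[(10) + (1 + 3*exp(-I*pi/3) + exp(2*I*pi/3) + exp(I*pi/3)) + (3 + 4*exp(-2*I*pi/3) + 3*exp(2*I*pi/3)) + (-2) + (3 + 3*exp(-2*I*pi/3) + 4*exp(2*I*pi/3)) + (1 + exp(-2*I*pi/3) + exp(-I*pi/3) + 3*exp(I*pi/3))] = 12/6 = 2
(Exp terms are combined using exp(i*s)*conj(exp(i*t)) = exp(i*(s-t)), and sums of them are collapsed using the identity that for every m > 1 the m distinct m-th roots of unity sum to 0, e.g. 1 + exp(2*I*pi/3) + exp(-2*I*pi/3) = 0.)
Dimension check: dim(rho) = sum (mult * dim) = 2*1 + 1*1 + 1*1 + 1*1 + 3*1 + 2*1 = 10 = chi_rho(e) = 10.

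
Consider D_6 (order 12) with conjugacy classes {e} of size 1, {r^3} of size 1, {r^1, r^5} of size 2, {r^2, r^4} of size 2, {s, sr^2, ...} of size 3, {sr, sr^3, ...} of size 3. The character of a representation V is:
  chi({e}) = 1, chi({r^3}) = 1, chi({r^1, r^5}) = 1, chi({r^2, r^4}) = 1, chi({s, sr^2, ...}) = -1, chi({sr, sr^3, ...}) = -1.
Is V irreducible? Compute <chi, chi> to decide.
Irreducible: <chi, chi> = 1.

Argument: <chi, chi> = (1/|G|) sum_C |C| * |chi(C)|^2 = (1/12)[1*|1|^2 + 1*|1|^2 + 2*|1|^2 + 2*|1|^2 + 3*|-1|^2 + 3*|-1|^2]
  = (1/12)[(1) + (1) + (2) + (2) + (3) + (3)] = 12/12 = 1.
A character is irreducible iff <chi, chi> = 1, so this representation is irreducible.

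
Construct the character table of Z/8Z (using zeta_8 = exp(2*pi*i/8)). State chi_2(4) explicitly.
Character table of Z/8Z (irreps indexed chi_0,...,chi_7 with chi_k(m) = zeta_8^(k*m), zeta_8 = exp(2*pi*i/8)):
  irrep \ class  {0} (size 1)  {1} (size 1)    {2} (size 1)  {3} (size 1)    {4} (size 1)  {5} (size 1)    {6} (size 1)  {7} (size 1)  
  chi_0          1             1               1             1               1             1               1             1             
  chi_1          1             exp(I*pi/4)     I             exp(3*I*pi/4)   -1            exp(-3*I*pi/4)  -I            exp(-I*pi/4)  
  chi_2          1             I               -1            -I              1             I               -1            -I            
  chi_3          1             exp(3*I*pi/4)   -I            exp(I*pi/4)     -1            exp(-I*pi/4)    I             exp(-3*I*pi/4)
  chi_4          1             -1              1             -1              1             -1              1             -1            
  chi_5          1             exp(-3*I*pi/4)  I             exp(-I*pi/4)    -1            exp(I*pi/4)     -I            exp(3*I*pi/4) 
  chi_6          1             -I              -1            I               1             -I              -1            I             
  chi_7          1             exp(-I*pi/4)    -I            exp(-3*I*pi/4)  -1            exp(3*I*pi/4)   I             exp(I*pi/4)   

Spot check: chi_2(4) = zeta_8^(2*4) = zeta_8^8 = 1.

Derivation: Z/8Z is abelian, so all 8 irreducible complex representations are 1-dimensional. They are given by chi_k(m) = zeta_8^(k*m) for k = 0,...,7. Row orthogonality: sum_m chi_k(m) conj(chi_l(m)) = 8 * [k = l].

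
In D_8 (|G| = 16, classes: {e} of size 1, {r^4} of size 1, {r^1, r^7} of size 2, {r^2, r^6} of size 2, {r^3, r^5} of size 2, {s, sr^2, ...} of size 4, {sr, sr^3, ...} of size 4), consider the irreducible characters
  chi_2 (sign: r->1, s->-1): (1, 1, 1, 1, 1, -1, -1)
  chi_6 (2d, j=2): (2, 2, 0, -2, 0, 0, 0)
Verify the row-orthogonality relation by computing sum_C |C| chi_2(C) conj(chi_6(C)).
Sum = 0; so <chi_2, chi_6> = 0 (distinct irreducibles are orthogonal).

Proof sketch: Compute term by term over conjugacy classes (|C| * chi_2(C) * conj(chi_6(C))):
  1*(1)*conj(2) + 1*(1)*conj(2) + 2*(1)*conj(0) + 2*(1)*conj(-2) + 2*(1)*conj(0) + 4*(-1)*conj(0) + 4*(-1)*conj(0)
  = (2) + (2) + (0) + (-4) + (0) + (0) + (0)
  = 0.
Dividing by |G| = 16 gives 0/16 = 0, matching the row-orthogonality relation <chi_2, chi_6> = [chi_2 = chi_6].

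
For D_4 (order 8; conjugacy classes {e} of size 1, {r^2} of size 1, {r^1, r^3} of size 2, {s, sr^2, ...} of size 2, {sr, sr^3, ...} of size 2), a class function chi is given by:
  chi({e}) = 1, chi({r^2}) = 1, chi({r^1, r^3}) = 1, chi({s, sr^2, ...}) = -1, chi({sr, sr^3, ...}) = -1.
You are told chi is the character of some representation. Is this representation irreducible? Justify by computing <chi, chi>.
Irreducible: <chi, chi> = 1.

Working: <chi, chi> = (1/|G|) sum_C |C| * |chi(C)|^2 = (1/8)[1*|1|^2 + 1*|1|^2 + 2*|1|^2 + 2*|-1|^2 + 2*|-1|^2]
  = (1/8)[(1) + (1) + (2) + (2) + (2)] = 8/8 = 1.
A character is irreducible iff <chi, chi> = 1, so this representation is irreducible.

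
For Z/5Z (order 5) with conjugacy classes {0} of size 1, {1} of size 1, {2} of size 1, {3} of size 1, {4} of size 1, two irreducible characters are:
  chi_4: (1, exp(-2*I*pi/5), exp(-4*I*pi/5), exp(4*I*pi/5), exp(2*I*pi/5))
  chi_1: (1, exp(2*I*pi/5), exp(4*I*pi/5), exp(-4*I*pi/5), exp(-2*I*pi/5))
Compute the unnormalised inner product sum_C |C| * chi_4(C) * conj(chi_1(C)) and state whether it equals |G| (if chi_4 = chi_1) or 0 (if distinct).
Sum = 0; so <chi_4, chi_1> = 0 (distinct irreducibles are orthogonal).

Justification: Compute term by term over conjugacy classes (|C| * chi_4(C) * conj(chi_1(C))):
  1*(1)*conj(1) + 1*(exp(-2*I*pi/5))*conj(exp(2*I*pi/5)) + 1*(exp(-4*I*pi/5))*conj(exp(4*I*pi/5)) + 1*(exp(4*I*pi/5))*conj(exp(-4*I*pi/5)) + 1*(exp(2*I*pi/5))*conj(exp(-2*I*pi/5))
  = (1) + (exp(-4*I*pi/5)) + (exp(2*I*pi/5)) + (exp(-2*I*pi/5)) + (exp(4*I*pi/5))
  = 0.
(Exp terms are combined using exp(i*s)*conj(exp(i*t)) = exp(i*(s-t)), and sums of them are collapsed using the identity that for every m > 1 the m distinct m-th roots of unity sum to 0, e.g. 1 + exp(2*I*pi/3) + exp(-2*I*pi/3) = 0.)
Dividing by |G| = 5 gives 0/5 = 0, matching the row-orthogonality relation <chi_4, chi_1> = [chi_4 = chi_1].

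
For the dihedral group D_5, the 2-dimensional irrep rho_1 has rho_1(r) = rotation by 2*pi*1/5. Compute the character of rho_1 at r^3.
chi_{rho_1}(r^3) = 2*cos(2*pi*1*3/5) = -sqrt(5)/2 - 1/2

Argument: rho_1(r^3) is rotation by angle 2*pi*1*3/5, whose trace is 2*cos(2*pi*1*3/5) = -sqrt(5)/2 - 1/2.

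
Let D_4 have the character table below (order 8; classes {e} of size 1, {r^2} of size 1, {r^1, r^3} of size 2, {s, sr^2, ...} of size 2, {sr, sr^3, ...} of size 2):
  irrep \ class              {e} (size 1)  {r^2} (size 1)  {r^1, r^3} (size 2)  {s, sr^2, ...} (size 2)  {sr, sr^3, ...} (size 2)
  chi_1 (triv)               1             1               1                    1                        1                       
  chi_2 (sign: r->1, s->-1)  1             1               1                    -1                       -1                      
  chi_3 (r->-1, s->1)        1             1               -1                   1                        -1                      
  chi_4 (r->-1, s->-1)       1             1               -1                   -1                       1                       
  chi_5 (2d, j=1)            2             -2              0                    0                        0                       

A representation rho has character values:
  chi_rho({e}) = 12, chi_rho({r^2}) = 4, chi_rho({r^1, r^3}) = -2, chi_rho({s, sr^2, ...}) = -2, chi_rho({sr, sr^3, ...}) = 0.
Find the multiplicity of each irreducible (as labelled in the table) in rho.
Multiplicities: chi_1: 1, chi_2: 2, chi_3: 2, chi_4: 3, chi_5: 2.

Proof sketch: Use <chi_rho, chi> = (1/|G|) sum_C |C| * chi_rho(C) * conj(chi(C)) with |G| = 8 for each irreducible chi in the table:
  <chi_rho, chi_1> = (1/8)[1*(12)*conj(1) + 1*(4)*conj(1) + 2*(-2)*conj(1) + 2*(-2)*conj(1) + 2*(0)*conj(1)]
      = (1/8)[(12) + (4) + (-4) + (-4) + (0)] = 8/8 = 1
  <chi_rho, chi_2> = (1/8)[1*(12)*conj(1) + 1*(4)*conj(1) + 2*(-2)*conj(1) + 2*(-2)*conj(-1) + 2*(0)*conj(-1)]
      = (1/8)[(12) + (4) + (-4) + (4) + (0)] = 16/8 = 2
  <chi_rho, chi_3> = (1/8)[1*(12)*conj(1) + 1*(4)*conj(1) + 2*(-2)*conj(-1) + 2*(-2)*conj(1) + 2*(0)*conj(-1)]
      = (1/8)[(12) + (4) + (4) + (-4) + (0)] = 16/8 = 2
  <chi_rho, chi_4> = (1/8)[1*(12)*conj(1) + 1*(4)*conj(1) + 2*(-2)*conj(-1) + 2*(-2)*conj(-1) + 2*(0)*conj(1)]
      = (1/8)[(12) + (4) + (4) + (4) + (0)] = 24/8 = 3
  <chi_rho, chi_5> = (1/8)[1*(12)*conj(2) + 1*(4)*conj(-2) + 2*(-2)*conj(0) + 2*(-2)*conj(0) + 2*(0)*conj(0)]
      = (1/8)[(24) + (-8) + (0) + (0) + (0)] = 16/8 = 2
Dimension check: dim(rho) = sum (mult * dim) = 1*1 + 2*1 + 2*1 + 3*1 + 2*2 = 12 = chi_rho(e) = 12.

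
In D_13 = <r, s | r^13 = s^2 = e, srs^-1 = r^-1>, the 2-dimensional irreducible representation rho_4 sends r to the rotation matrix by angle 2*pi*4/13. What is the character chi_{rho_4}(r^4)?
chi_{rho_4}(r^4) = 2*cos(2*pi*4*4/13) = 2*cos(32*pi/13)

rho_4(r^4) is rotation by angle 2*pi*4*4/13, whose trace is 2*cos(2*pi*4*4/13) = 2*cos(32*pi/13).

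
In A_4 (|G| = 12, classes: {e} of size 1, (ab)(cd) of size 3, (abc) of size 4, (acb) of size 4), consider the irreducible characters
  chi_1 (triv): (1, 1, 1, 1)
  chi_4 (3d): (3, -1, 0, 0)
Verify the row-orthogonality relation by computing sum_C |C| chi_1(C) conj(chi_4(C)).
Sum = 0; so <chi_1, chi_4> = 0 (distinct irreducibles are orthogonal).

Proof sketch: Compute term by term over conjugacy classes (|C| * chi_1(C) * conj(chi_4(C))):
  1*(1)*conj(3) + 3*(1)*conj(-1) + 4*(1)*conj(0) + 4*(1)*conj(0)
  = (3) + (-3) + (0) + (0)
  = 0.
(Exp terms are combined using exp(i*s)*conj(exp(i*t)) = exp(i*(s-t)), and sums of them are collapsed using the identity that for every m > 1 the m distinct m-th roots of unity sum to 0, e.g. 1 + exp(2*I*pi/3) + exp(-2*I*pi/3) = 0.)
Dividing by |G| = 12 gives 0/12 = 0, matching the row-orthogonality relation <chi_1, chi_4> = [chi_1 = chi_4].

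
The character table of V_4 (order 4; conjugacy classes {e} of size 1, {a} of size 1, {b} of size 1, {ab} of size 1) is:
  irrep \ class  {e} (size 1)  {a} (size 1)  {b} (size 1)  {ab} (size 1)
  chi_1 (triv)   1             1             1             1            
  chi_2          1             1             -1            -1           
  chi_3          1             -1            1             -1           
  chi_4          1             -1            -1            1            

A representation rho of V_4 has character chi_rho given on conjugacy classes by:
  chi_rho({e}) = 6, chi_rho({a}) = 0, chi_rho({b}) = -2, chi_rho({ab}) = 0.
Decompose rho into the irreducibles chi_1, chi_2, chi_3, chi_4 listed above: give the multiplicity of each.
Multiplicities: chi_1: 1, chi_2: 2, chi_3: 1, chi_4: 2.

Explanation: Use <chi_rho, chi> = (1/|G|) sum_C |C| * chi_rho(C) * conj(chi(C)) with |G| = 4 for each irreducible chi in the table:
  <chi_rho, chi_1> = (1/4)[1*(6)*conj(1) + 1*(0)*conj(1) + 1*(-2)*conj(1) + 1*(0)*conj(1)]
      = (1/4)[(6) + (0) + (-2) + (0)] = 4/4 = 1
  <chi_rho, chi_2> = (1/4)[1*(6)*conj(1) + 1*(0)*conj(1) + 1*(-2)*conj(-1) + 1*(0)*conj(-1)]
      = (1/4)[(6) + (0) + (2) + (0)] = 8/4 = 2
  <chi_rho, chi_3> = (1/4)[1*(6)*conj(1) + 1*(0)*conj(-1) + 1*(-2)*conj(1) + 1*(0)*conj(-1)]
      = (1/4)[(6) + (0) + (-2) + (0)] = 4/4 = 1
  <chi_rho, chi_4> = (1/4)[1*(6)*conj(1) + 1*(0)*conj(-1) + 1*(-2)*conj(-1) + 1*(0)*conj(1)]
      = (1/4)[(6) + (0) + (2) + (0)] = 8/4 = 2
Dimension check: dim(rho) = sum (mult * dim) = 1*1 + 2*1 + 1*1 + 2*1 = 6 = chi_rho(e) = 6.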